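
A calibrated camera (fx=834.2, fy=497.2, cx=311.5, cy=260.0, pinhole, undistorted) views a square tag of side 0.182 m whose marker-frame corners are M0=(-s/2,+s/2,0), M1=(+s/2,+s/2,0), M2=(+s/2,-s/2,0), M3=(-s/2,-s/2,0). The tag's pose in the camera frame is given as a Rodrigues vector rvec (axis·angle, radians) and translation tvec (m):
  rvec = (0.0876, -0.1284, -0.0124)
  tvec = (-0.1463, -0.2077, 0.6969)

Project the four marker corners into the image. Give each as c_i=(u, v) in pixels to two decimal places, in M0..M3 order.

Intrinsics K: fx=834.2, fy=497.2, cx=311.5, cy=260.0
Marker side s = 0.182 m; corners in marker frame (Z=0):
  M0 = (-0.0910, +0.0910, 0)
  M1 = (+0.0910, +0.0910, 0)
  M2 = (+0.0910, -0.0910, 0)
  M3 = (-0.0910, -0.0910, 0)
rvec = (0.0876, -0.1284, -0.0124), |rvec| = θ = 0.15593 rad = 8.934°
Rodrigues: sinθ=0.15530, 1−cosθ=0.01213; R = I + sinθ·[k]× + (1−cosθ)·[k]×²:
    [+0.99170 +0.00674 -0.12842]
    [-0.01796 +0.99609 -0.08645]
    [+0.12734 +0.08804 +0.98794]
t = (-0.1463, -0.2077, 0.6969) m
M0: Pc = R·M0+t = (-0.23593, -0.11542, +0.69332); u = 834.2·(-0.23593)/0.69332 + 311.5 = 27.6299, v = 497.2·(-0.11542)/0.69332 + 260.0 = 177.2288
M1: Pc = R·M1+t = (-0.05544, -0.11869, +0.71650); u = 834.2·(-0.05544)/0.71650 + 311.5 = 246.9499, v = 497.2·(-0.11869)/0.71650 + 260.0 = 177.6375
M2: Pc = R·M2+t = (-0.05667, -0.29998, +0.70048); u = 834.2·(-0.05667)/0.70048 + 311.5 = 244.0130, v = 497.2·(-0.29998)/0.70048 + 260.0 = 47.0739
M3: Pc = R·M3+t = (-0.23716, -0.29671, +0.67730); u = 834.2·(-0.23716)/0.67730 + 311.5 = 19.4040, v = 497.2·(-0.29671)/0.67730 + 260.0 = 42.1880

c0=(27.63, 177.23) c1=(246.95, 177.64) c2=(244.01, 47.07) c3=(19.40, 42.19)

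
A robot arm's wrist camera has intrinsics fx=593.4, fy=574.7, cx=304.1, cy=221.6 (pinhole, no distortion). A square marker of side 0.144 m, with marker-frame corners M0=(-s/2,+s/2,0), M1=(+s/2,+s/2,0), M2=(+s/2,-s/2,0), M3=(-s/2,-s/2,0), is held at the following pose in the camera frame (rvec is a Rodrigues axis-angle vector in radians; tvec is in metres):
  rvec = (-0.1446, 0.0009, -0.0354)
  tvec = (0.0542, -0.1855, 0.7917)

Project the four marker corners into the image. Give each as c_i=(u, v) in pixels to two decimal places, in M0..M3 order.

Intrinsics K: fx=593.4, fy=574.7, cx=304.1, cy=221.6
Marker side s = 0.144 m; corners in marker frame (Z=0):
  M0 = (-0.0720, +0.0720, 0)
  M1 = (+0.0720, +0.0720, 0)
  M2 = (+0.0720, -0.0720, 0)
  M3 = (-0.0720, -0.0720, 0)
rvec = (-0.1446, 0.0009, -0.0354), |rvec| = θ = 0.14887 rad = 8.530°
Rodrigues: sinθ=0.14832, 1−cosθ=0.01106; R = I + sinθ·[k]× + (1−cosθ)·[k]×²:
    [+0.99937 +0.03520 +0.00345]
    [-0.03533 +0.98894 +0.14405]
    [+0.00166 -0.14408 +0.98956]
t = (0.0542, -0.1855, 0.7917) m
M0: Pc = R·M0+t = (-0.01522, -0.11175, +0.78121); u = 593.4·(-0.01522)/0.78121 + 304.1 = 292.5388, v = 574.7·(-0.11175)/0.78121 + 221.6 = 139.3887
M1: Pc = R·M1+t = (+0.12869, -0.11684, +0.78145); u = 593.4·(+0.12869)/0.78145 + 304.1 = 401.8220, v = 574.7·(-0.11684)/0.78145 + 221.6 = 135.6718
M2: Pc = R·M2+t = (+0.12362, -0.25925, +0.80219); u = 593.4·(+0.12362)/0.80219 + 304.1 = 395.5446, v = 574.7·(-0.25925)/0.80219 + 221.6 = 35.8721
M3: Pc = R·M3+t = (-0.02029, -0.25416, +0.80195); u = 593.4·(-0.02029)/0.80195 + 304.1 = 289.0868, v = 574.7·(-0.25416)/0.80195 + 221.6 = 39.4631

c0=(292.54, 139.39) c1=(401.82, 135.67) c2=(395.54, 35.87) c3=(289.09, 39.46)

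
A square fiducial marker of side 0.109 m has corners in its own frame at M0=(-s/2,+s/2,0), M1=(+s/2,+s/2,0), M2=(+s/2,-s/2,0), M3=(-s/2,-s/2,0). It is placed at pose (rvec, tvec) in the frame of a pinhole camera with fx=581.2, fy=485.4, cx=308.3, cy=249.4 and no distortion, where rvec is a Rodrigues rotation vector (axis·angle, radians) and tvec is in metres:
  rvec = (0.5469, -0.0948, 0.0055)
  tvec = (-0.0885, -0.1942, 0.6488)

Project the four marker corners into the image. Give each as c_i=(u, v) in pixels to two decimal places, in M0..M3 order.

Intrinsics K: fx=581.2, fy=485.4, cx=308.3, cy=249.4
Marker side s = 0.109 m; corners in marker frame (Z=0):
  M0 = (-0.0545, +0.0545, 0)
  M1 = (+0.0545, +0.0545, 0)
  M2 = (+0.0545, -0.0545, 0)
  M3 = (-0.0545, -0.0545, 0)
rvec = (0.5469, -0.0948, 0.0055), |rvec| = θ = 0.55508 rad = 31.804°
Rodrigues: sinθ=0.52701, 1−cosθ=0.15014; R = I + sinθ·[k]× + (1−cosθ)·[k]×²:
    [+0.99561 -0.03049 -0.08854]
    [-0.02004 +0.85424 -0.51950]
    [+0.09147 +0.51899 +0.84987]
t = (-0.0885, -0.1942, 0.6488) m
M0: Pc = R·M0+t = (-0.14442, -0.14655, +0.67210); u = 581.2·(-0.14442)/0.67210 + 308.3 = 183.4107, v = 485.4·(-0.14655)/0.67210 + 249.4 = 143.5582
M1: Pc = R·M1+t = (-0.03590, -0.14874, +0.68207); u = 581.2·(-0.03590)/0.68207 + 308.3 = 277.7084, v = 485.4·(-0.14874)/0.68207 + 249.4 = 143.5507
M2: Pc = R·M2+t = (-0.03258, -0.24185, +0.62550); u = 581.2·(-0.03258)/0.62550 + 308.3 = 278.0293, v = 485.4·(-0.24185)/0.62550 + 249.4 = 61.7212
M3: Pc = R·M3+t = (-0.14110, -0.23966, +0.61553); u = 581.2·(-0.14110)/0.61553 + 308.3 = 175.0705, v = 485.4·(-0.23966)/0.61553 + 249.4 = 60.4040

c0=(183.41, 143.56) c1=(277.71, 143.55) c2=(278.03, 61.72) c3=(175.07, 60.40)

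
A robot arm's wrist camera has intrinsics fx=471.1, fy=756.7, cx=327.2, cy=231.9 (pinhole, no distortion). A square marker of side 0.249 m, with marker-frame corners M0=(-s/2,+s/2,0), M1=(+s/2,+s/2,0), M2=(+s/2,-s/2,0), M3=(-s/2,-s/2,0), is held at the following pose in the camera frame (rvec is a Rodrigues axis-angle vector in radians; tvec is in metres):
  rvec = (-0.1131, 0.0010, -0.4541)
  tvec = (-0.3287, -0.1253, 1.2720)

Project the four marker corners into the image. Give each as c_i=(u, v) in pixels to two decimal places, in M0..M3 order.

Intrinsics K: fx=471.1, fy=756.7, cx=327.2, cy=231.9
Marker side s = 0.249 m; corners in marker frame (Z=0):
  M0 = (-0.1245, +0.1245, 0)
  M1 = (+0.1245, +0.1245, 0)
  M2 = (+0.1245, -0.1245, 0)
  M3 = (-0.1245, -0.1245, 0)
rvec = (-0.1131, 0.0010, -0.4541), |rvec| = θ = 0.46797 rad = 26.813°
Rodrigues: sinθ=0.45108, 1−cosθ=0.10752; R = I + sinθ·[k]× + (1−cosθ)·[k]×²:
    [+0.89876 +0.43765 +0.02618]
    [-0.43776 +0.89248 +0.10879]
    [+0.02425 -0.10924 +0.99372]
t = (-0.3287, -0.1253, 1.2720) m
M0: Pc = R·M0+t = (-0.38611, +0.04032, +1.25538); u = 471.1·(-0.38611)/1.25538 + 327.2 = 182.3070, v = 756.7·(+0.04032)/1.25538 + 231.9 = 256.2009
M1: Pc = R·M1+t = (-0.16232, -0.06869, +1.26142); u = 471.1·(-0.16232)/1.26142 + 327.2 = 266.5800, v = 756.7·(-0.06869)/1.26142 + 231.9 = 190.6961
M2: Pc = R·M2+t = (-0.27129, -0.29092, +1.28862); u = 471.1·(-0.27129)/1.28862 + 327.2 = 228.0199, v = 756.7·(-0.29092)/1.28862 + 231.9 = 61.0692
M3: Pc = R·M3+t = (-0.49508, -0.18191, +1.28258); u = 471.1·(-0.49508)/1.28258 + 327.2 = 145.3527, v = 756.7·(-0.18191)/1.28258 + 231.9 = 124.5746

c0=(182.31, 256.20) c1=(266.58, 190.70) c2=(228.02, 61.07) c3=(145.35, 124.57)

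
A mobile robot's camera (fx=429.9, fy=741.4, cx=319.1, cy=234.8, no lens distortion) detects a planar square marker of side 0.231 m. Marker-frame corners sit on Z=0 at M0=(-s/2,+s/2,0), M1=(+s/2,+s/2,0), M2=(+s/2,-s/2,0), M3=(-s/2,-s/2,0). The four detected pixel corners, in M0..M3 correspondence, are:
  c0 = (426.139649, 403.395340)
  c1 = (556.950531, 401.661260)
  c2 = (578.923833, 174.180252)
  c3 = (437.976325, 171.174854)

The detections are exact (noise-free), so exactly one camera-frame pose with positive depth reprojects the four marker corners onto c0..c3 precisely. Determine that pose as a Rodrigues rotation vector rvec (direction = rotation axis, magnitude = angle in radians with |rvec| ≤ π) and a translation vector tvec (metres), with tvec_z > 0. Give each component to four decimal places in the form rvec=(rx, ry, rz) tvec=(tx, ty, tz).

rvec=(0.2404, -0.0617, 0.0143) tvec=(0.2998, 0.0549, 0.7111)

Intrinsics K: fx=429.9, fy=741.4, cx=319.1, cy=234.8
Marker side s = 0.231 m; corners in marker frame (Z=0):
  M0 = (-0.1155, +0.1155, 0)
  M1 = (+0.1155, +0.1155, 0)
  M2 = (+0.1155, -0.1155, 0)
  M3 = (-0.1155, -0.1155, 0)
Detected image corners:
  c0 = (426.139649, 403.395340) px
  c1 = (556.950531, 401.661260) px
  c2 = (578.923833, 174.180252) px
  c3 = (437.976325, 171.174854) px
Planar DLT: solve 8×8 A·h = b for H (H[2,2]=1):
  H  [+631.54503 +93.56128 +500.36478]
  H  [+27.76286 +1090.96102 +292.03879]
  H  [+0.08834 +0.33394 +1.00000]
B = K⁻¹H; ‖b₁‖=1.406289, ‖b₂‖=1.406289; λ = 2/(‖b₁‖+‖b₂‖) = 0.711091, sign → tz>0 ⇒ λ=+0.711091
r₁ = λ·B[:,0] = (+0.99800,+0.00673,+0.06282); r₂ = λ·B[:,1] = (-0.02150,+0.97116,+0.23746)
r₃ = r₁×r₂ = (-0.05941,-0.23833,+0.96936); SVD([r₁ r₂ r₃]) → R = UVᵀ:
  R  [+0.99800 -0.02150 -0.05941]
  R  [+0.00673 +0.97116 -0.23833]
  R  [+0.06282 +0.23746 +0.96936]
t = (+0.29983, +0.05490, +0.71109) m
tr R = 2.938526; θ = arccos((tr R − 1)/2) = 0.248578 rad = 14.242°
axis k = ((R−Rᵀ)₃₂, (R−Rᵀ)₁₃, (R−Rᵀ)₂₁) / (2 sinθ) = (+0.966957, -0.248398, +0.057377)
rvec = θ·k = (+0.240364, -0.061746, +0.014263)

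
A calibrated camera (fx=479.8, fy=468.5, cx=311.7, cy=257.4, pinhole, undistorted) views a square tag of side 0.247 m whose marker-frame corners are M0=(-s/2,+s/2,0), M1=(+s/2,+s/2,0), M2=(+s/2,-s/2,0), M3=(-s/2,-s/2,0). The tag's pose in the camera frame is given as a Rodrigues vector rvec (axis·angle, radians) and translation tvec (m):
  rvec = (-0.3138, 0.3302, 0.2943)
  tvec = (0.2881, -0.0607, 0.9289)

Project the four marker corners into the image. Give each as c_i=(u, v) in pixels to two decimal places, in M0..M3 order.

Intrinsics K: fx=479.8, fy=468.5, cx=311.7, cy=257.4
Marker side s = 0.247 m; corners in marker frame (Z=0):
  M0 = (-0.1235, +0.1235, 0)
  M1 = (+0.1235, +0.1235, 0)
  M2 = (+0.1235, -0.1235, 0)
  M3 = (-0.1235, -0.1235, 0)
rvec = (-0.3138, 0.3302, 0.2943), |rvec| = θ = 0.54232 rad = 31.073°
Rodrigues: sinθ=0.51613, 1−cosθ=0.14349; R = I + sinθ·[k]× + (1−cosθ)·[k]×²:
    [+0.90455 -0.33064 +0.26920]
    [+0.22953 +0.90970 +0.34605]
    [-0.35931 -0.25123 +0.89877]
t = (0.2881, -0.0607, 0.9289) m
M0: Pc = R·M0+t = (+0.13555, +0.02330, +0.94225); u = 479.8·(+0.13555)/0.94225 + 311.7 = 380.7254, v = 468.5·(+0.02330)/0.94225 + 257.4 = 268.9857
M1: Pc = R·M1+t = (+0.35898, +0.08000, +0.85350); u = 479.8·(+0.35898)/0.85350 + 311.7 = 513.5023, v = 468.5·(+0.08000)/0.85350 + 257.4 = 301.3111
M2: Pc = R·M2+t = (+0.44065, -0.14470, +0.91555); u = 479.8·(+0.44065)/0.91555 + 311.7 = 542.6225, v = 468.5·(-0.14470)/0.91555 + 257.4 = 183.3546
M3: Pc = R·M3+t = (+0.21722, -0.20140, +1.00430); u = 479.8·(+0.21722)/1.00430 + 311.7 = 415.4764, v = 468.5·(-0.20140)/1.00430 + 257.4 = 163.4501

c0=(380.73, 268.99) c1=(513.50, 301.31) c2=(542.62, 183.35) c3=(415.48, 163.45)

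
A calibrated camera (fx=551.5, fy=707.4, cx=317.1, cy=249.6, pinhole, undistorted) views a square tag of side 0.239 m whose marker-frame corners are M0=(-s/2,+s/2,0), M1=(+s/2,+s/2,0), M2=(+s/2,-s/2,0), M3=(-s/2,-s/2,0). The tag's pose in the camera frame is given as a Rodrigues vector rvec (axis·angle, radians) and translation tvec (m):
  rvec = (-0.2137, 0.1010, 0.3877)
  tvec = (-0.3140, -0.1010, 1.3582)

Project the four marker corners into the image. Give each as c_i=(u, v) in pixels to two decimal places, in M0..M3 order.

Intrinsics K: fx=551.5, fy=707.4, cx=317.1, cy=249.6
Marker side s = 0.239 m; corners in marker frame (Z=0):
  M0 = (-0.1195, +0.1195, 0)
  M1 = (+0.1195, +0.1195, 0)
  M2 = (+0.1195, -0.1195, 0)
  M3 = (-0.1195, -0.1195, 0)
rvec = (-0.2137, 0.1010, 0.3877), |rvec| = θ = 0.45407 rad = 26.016°
Rodrigues: sinθ=0.43863, 1−cosθ=0.10133; R = I + sinθ·[k]× + (1−cosθ)·[k]×²:
    [+0.92111 -0.38512 +0.05685]
    [+0.36391 +0.90368 +0.22568]
    [-0.13828 -0.18719 +0.97254]
t = (-0.3140, -0.1010, 1.3582) m
M0: Pc = R·M0+t = (-0.47010, -0.03650, +1.35236); u = 551.5·(-0.47010)/1.35236 + 317.1 = 125.3920, v = 707.4·(-0.03650)/1.35236 + 249.6 = 230.5090
M1: Pc = R·M1+t = (-0.24995, +0.05048, +1.31931); u = 551.5·(-0.24995)/1.31931 + 317.1 = 212.6156, v = 707.4·(+0.05048)/1.31931 + 249.6 = 276.6652
M2: Pc = R·M2+t = (-0.15790, -0.16550, +1.36404); u = 551.5·(-0.15790)/1.36404 + 317.1 = 253.2571, v = 707.4·(-0.16550)/1.36404 + 249.6 = 163.7692
M3: Pc = R·M3+t = (-0.37805, -0.25248, +1.39709); u = 551.5·(-0.37805)/1.39709 + 317.1 = 167.8651, v = 707.4·(-0.25248)/1.39709 + 249.6 = 121.7617

c0=(125.39, 230.51) c1=(212.62, 276.67) c2=(253.26, 163.77) c3=(167.87, 121.76)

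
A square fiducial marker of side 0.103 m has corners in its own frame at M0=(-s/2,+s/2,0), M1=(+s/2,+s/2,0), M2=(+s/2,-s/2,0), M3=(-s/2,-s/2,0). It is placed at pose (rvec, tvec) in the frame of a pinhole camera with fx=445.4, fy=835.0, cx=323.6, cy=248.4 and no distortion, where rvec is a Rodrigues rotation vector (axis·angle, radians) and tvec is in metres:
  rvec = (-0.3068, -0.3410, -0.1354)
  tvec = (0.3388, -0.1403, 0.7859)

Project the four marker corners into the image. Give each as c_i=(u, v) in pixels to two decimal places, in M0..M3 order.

c0=(500.87, 151.41) c1=(547.06, 147.22) c2=(529.20, 51.34) c3=(483.85, 50.97)

Intrinsics K: fx=445.4, fy=835.0, cx=323.6, cy=248.4
Marker side s = 0.103 m; corners in marker frame (Z=0):
  M0 = (-0.0515, +0.0515, 0)
  M1 = (+0.0515, +0.0515, 0)
  M2 = (+0.0515, -0.0515, 0)
  M3 = (-0.0515, -0.0515, 0)
rvec = (-0.3068, -0.3410, -0.1354), |rvec| = θ = 0.47827 rad = 27.403°
Rodrigues: sinθ=0.46024, 1−cosθ=0.11221; R = I + sinθ·[k]× + (1−cosθ)·[k]×²:
    [+0.93397 +0.18162 -0.30777]
    [-0.07898 +0.94483 +0.31789]
    [+0.34853 -0.27259 +0.89679]
t = (0.3388, -0.1403, 0.7859) m
M0: Pc = R·M0+t = (+0.30005, -0.08757, +0.75391); u = 445.4·(+0.30005)/0.75391 + 323.6 = 500.8673, v = 835.0·(-0.08757)/0.75391 + 248.4 = 151.4072
M1: Pc = R·M1+t = (+0.39625, -0.09571, +0.78981); u = 445.4·(+0.39625)/0.78981 + 323.6 = 547.0597, v = 835.0·(-0.09571)/0.78981 + 248.4 = 147.2157
M2: Pc = R·M2+t = (+0.37755, -0.19303, +0.81789); u = 445.4·(+0.37755)/0.81789 + 323.6 = 529.2017, v = 835.0·(-0.19303)/0.81789 + 248.4 = 51.3350
M3: Pc = R·M3+t = (+0.28135, -0.18489, +0.78199); u = 445.4·(+0.28135)/0.78199 + 323.6 = 483.8479, v = 835.0·(-0.18489)/0.78199 + 248.4 = 50.9746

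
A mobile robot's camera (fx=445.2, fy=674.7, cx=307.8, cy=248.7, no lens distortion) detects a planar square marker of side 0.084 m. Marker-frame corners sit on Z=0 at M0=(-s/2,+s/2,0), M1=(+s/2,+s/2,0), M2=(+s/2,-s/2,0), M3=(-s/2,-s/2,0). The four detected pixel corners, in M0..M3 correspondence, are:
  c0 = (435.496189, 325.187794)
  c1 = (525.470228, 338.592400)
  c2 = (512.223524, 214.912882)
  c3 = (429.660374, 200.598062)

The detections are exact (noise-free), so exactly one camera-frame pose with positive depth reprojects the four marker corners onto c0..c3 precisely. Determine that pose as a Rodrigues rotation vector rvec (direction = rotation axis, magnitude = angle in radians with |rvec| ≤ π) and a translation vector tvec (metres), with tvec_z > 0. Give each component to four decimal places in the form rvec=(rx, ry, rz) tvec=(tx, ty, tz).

rvec=(-0.4469, -0.1073, 0.0841) tvec=(0.1572, 0.0114, 0.4164)

Intrinsics K: fx=445.2, fy=674.7, cx=307.8, cy=248.7
Marker side s = 0.084 m; corners in marker frame (Z=0):
  M0 = (-0.0420, +0.0420, 0)
  M1 = (+0.0420, +0.0420, 0)
  M2 = (+0.0420, -0.0420, 0)
  M3 = (-0.0420, -0.0420, 0)
Detected image corners:
  c0 = (435.496189, 325.187794) px
  c1 = (525.470228, 338.592400) px
  c2 = (512.223524, 214.912882) px
  c3 = (429.660374, 200.598062) px
Planar DLT: solve 8×8 A·h = b for H (H[2,2]=1):
  H  [+1122.11252 -383.26853 +475.87271]
  H  [+220.27636 +1195.71769 +267.15740]
  H  [+0.20399 -1.04524 +1.00000]
B = K⁻¹H; ‖b₁‖=2.401345, ‖b₂‖=2.401345; λ = 2/(‖b₁‖+‖b₂‖) = 0.416433, sign → tz>0 ⇒ λ=+0.416433
r₁ = λ·B[:,0] = (+0.99087,+0.10464,+0.08495); r₂ = λ·B[:,1] = (-0.05757,+0.89846,-0.43527)
r₃ = r₁×r₂ = (-0.12187,+0.42641,+0.89628); SVD([r₁ r₂ r₃]) → R = UVᵀ:
  R  [+0.99087 -0.05757 -0.12187]
  R  [+0.10464 +0.89846 +0.42641]
  R  [+0.08495 -0.43527 +0.89628]
t = (+0.15721, +0.01139, +0.41643) m
tr R = 2.785614; θ = arccos((tr R − 1)/2) = 0.467258 rad = 26.772°
axis k = ((R−Rᵀ)₃₂, (R−Rᵀ)₁₃, (R−Rᵀ)₂₁) / (2 sinθ) = (-0.956490, -0.229577, +0.180059)
rvec = θ·k = (-0.446927, -0.107272, +0.084134)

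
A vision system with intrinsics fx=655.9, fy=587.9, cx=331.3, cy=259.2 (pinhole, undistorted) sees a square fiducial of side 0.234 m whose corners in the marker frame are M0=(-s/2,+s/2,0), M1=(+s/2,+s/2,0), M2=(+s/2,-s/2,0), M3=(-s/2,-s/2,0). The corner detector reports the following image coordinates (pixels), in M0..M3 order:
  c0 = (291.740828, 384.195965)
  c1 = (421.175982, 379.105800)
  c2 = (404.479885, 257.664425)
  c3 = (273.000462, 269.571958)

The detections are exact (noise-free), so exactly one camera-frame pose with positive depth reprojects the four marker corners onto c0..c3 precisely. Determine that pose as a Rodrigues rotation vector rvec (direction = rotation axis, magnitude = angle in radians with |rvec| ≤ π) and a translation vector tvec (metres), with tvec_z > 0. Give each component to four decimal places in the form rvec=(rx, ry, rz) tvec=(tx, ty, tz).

rvec=(0.1309, 0.2687, -0.1185) tvec=(0.0252, 0.1239, 1.1342)

Intrinsics K: fx=655.9, fy=587.9, cx=331.3, cy=259.2
Marker side s = 0.234 m; corners in marker frame (Z=0):
  M0 = (-0.1170, +0.1170, 0)
  M1 = (+0.1170, +0.1170, 0)
  M2 = (+0.1170, -0.1170, 0)
  M3 = (-0.1170, -0.1170, 0)
Detected image corners:
  c0 = (291.740828, 384.195965) px
  c1 = (421.175982, 379.105800) px
  c2 = (404.479885, 257.664425) px
  c3 = (273.000462, 269.571958) px
Planar DLT: solve 8×8 A·h = b for H (H[2,2]=1):
  H  [+474.15162 +110.43322 +345.87338]
  H  [-113.47439 +536.11214 +323.44085]
  H  [-0.23966 +0.09952 +1.00000]
B = K⁻¹H; ‖b₁‖=0.881666, ‖b₂‖=0.881666; λ = 2/(‖b₁‖+‖b₂‖) = 1.134216, sign → tz>0 ⇒ λ=+1.134216
r₁ = λ·B[:,0] = (+0.95723,-0.09907,-0.27183); r₂ = λ·B[:,1] = (+0.13395,+0.98454,+0.11287)
r₃ = r₁×r₂ = (+0.25645,-0.14446,+0.95570); SVD([r₁ r₂ r₃]) → R = UVᵀ:
  R  [+0.95723 +0.13395 +0.25645]
  R  [-0.09907 +0.98454 -0.14446]
  R  [-0.27183 +0.11287 +0.95570]
t = (+0.02520, +0.12394, +1.13422) m
tr R = 2.897472; θ = arccos((tr R − 1)/2) = 0.321583 rad = 18.425°
axis k = ((R−Rᵀ)₃₂, (R−Rᵀ)₁₃, (R−Rᵀ)₂₁) / (2 sinθ) = (+0.407081, +0.835699, -0.368635)
rvec = θ·k = (+0.130910, +0.268747, -0.118547)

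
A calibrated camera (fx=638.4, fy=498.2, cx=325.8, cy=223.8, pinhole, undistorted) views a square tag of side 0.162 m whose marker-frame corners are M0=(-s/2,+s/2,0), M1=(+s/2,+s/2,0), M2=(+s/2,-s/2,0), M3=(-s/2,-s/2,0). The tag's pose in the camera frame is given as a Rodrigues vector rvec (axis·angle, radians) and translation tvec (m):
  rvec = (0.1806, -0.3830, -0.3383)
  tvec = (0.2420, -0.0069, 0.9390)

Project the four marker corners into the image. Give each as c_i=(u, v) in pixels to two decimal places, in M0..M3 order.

Intrinsics K: fx=638.4, fy=498.2, cx=325.8, cy=223.8
Marker side s = 0.162 m; corners in marker frame (Z=0):
  M0 = (-0.0810, +0.0810, 0)
  M1 = (+0.0810, +0.0810, 0)
  M2 = (+0.0810, -0.0810, 0)
  M3 = (-0.0810, -0.0810, 0)
rvec = (0.1806, -0.3830, -0.3383), |rvec| = θ = 0.54199 rad = 31.054°
Rodrigues: sinθ=0.51584, 1−cosθ=0.14332; R = I + sinθ·[k]× + (1−cosθ)·[k]×²:
    [+0.87260 +0.28823 -0.39433]
    [-0.35573 +0.92825 -0.10867]
    [+0.33471 +0.23510 +0.91252]
t = (0.2420, -0.0069, 0.9390) m
M0: Pc = R·M0+t = (+0.19467, +0.09710, +0.93093); u = 638.4·(+0.19467)/0.93093 + 325.8 = 459.2954, v = 498.2·(+0.09710)/0.93093 + 223.8 = 275.7654
M1: Pc = R·M1+t = (+0.33603, +0.03947, +0.98516); u = 638.4·(+0.33603)/0.98516 + 325.8 = 543.5523, v = 498.2·(+0.03947)/0.98516 + 223.8 = 243.7626
M2: Pc = R·M2+t = (+0.28933, -0.11090, +0.94707); u = 638.4·(+0.28933)/0.94707 + 325.8 = 520.8339, v = 498.2·(-0.11090)/0.94707 + 223.8 = 165.4606
M3: Pc = R·M3+t = (+0.14797, -0.05327, +0.89284); u = 638.4·(+0.14797)/0.89284 + 325.8 = 431.6032, v = 498.2·(-0.05327)/0.89284 + 223.8 = 194.0732

c0=(459.30, 275.77) c1=(543.55, 243.76) c2=(520.83, 165.46) c3=(431.60, 194.07)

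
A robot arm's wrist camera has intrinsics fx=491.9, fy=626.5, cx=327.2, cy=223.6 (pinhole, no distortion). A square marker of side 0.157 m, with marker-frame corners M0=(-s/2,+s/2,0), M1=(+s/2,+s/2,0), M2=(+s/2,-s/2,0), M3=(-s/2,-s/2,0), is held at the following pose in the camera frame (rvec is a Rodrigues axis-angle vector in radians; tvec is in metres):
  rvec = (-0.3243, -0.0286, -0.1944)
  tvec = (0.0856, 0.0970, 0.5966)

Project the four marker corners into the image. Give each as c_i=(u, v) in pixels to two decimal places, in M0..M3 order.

c0=(347.88, 427.34) c1=(478.93, 392.47) c2=(443.01, 233.12) c3=(321.89, 262.80)

Intrinsics K: fx=491.9, fy=626.5, cx=327.2, cy=223.6
Marker side s = 0.157 m; corners in marker frame (Z=0):
  M0 = (-0.0785, +0.0785, 0)
  M1 = (+0.0785, +0.0785, 0)
  M2 = (+0.0785, -0.0785, 0)
  M3 = (-0.0785, -0.0785, 0)
rvec = (-0.3243, -0.0286, -0.1944), |rvec| = θ = 0.37918 rad = 21.726°
Rodrigues: sinθ=0.37016, 1−cosθ=0.07103; R = I + sinθ·[k]× + (1−cosθ)·[k]×²:
    [+0.98093 +0.19436 +0.00323]
    [-0.18519 +0.92937 +0.31933]
    [+0.05907 -0.31384 +0.94764]
t = (0.0856, 0.0970, 0.5966) m
M0: Pc = R·M0+t = (+0.02385, +0.18449, +0.56733); u = 491.9·(+0.02385)/0.56733 + 327.2 = 347.8829, v = 626.5·(+0.18449)/0.56733 + 223.6 = 427.3362
M1: Pc = R·M1+t = (+0.17786, +0.15542, +0.57660); u = 491.9·(+0.17786)/0.57660 + 327.2 = 478.9328, v = 626.5·(+0.15542)/0.57660 + 223.6 = 392.4681
M2: Pc = R·M2+t = (+0.14735, +0.00951, +0.62587); u = 491.9·(+0.14735)/0.62587 + 327.2 = 443.0052, v = 626.5·(+0.00951)/0.62587 + 223.6 = 233.1162
M3: Pc = R·M3+t = (-0.00666, +0.03858, +0.61660); u = 491.9·(-0.00666)/0.61660 + 327.2 = 321.8872, v = 626.5·(+0.03858)/0.61660 + 223.6 = 262.8015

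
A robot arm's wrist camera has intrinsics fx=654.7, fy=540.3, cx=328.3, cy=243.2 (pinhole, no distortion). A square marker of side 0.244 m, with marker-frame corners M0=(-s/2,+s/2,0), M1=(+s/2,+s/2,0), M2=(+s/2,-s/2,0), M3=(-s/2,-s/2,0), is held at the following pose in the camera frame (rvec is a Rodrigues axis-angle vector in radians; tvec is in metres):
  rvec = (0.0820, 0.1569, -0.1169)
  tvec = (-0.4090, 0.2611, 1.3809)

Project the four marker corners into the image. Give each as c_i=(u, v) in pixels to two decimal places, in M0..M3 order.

Intrinsics K: fx=654.7, fy=540.3, cx=328.3, cy=243.2
Marker side s = 0.244 m; corners in marker frame (Z=0):
  M0 = (-0.1220, +0.1220, 0)
  M1 = (+0.1220, +0.1220, 0)
  M2 = (+0.1220, -0.1220, 0)
  M3 = (-0.1220, -0.1220, 0)
rvec = (0.0820, 0.1569, -0.1169), |rvec| = θ = 0.21215 rad = 12.155°
Rodrigues: sinθ=0.21056, 1−cosθ=0.02242; R = I + sinθ·[k]× + (1−cosθ)·[k]×²:
    [+0.98093 +0.12243 +0.15095]
    [-0.10962 +0.98984 -0.09052]
    [-0.16050 +0.07225 +0.98439]
t = (-0.4090, 0.2611, 1.3809) m
M0: Pc = R·M0+t = (-0.51374, +0.39523, +1.40930); u = 654.7·(-0.51374)/1.40930 + 328.3 = 89.6394, v = 540.3·(+0.39523)/1.40930 + 243.2 = 394.7260
M1: Pc = R·M1+t = (-0.27439, +0.36849, +1.37013); u = 654.7·(-0.27439)/1.37013 + 328.3 = 197.1866, v = 540.3·(+0.36849)/1.37013 + 243.2 = 388.5099
M2: Pc = R·M2+t = (-0.30426, +0.12697, +1.35250); u = 654.7·(-0.30426)/1.35250 + 328.3 = 181.0167, v = 540.3·(+0.12697)/1.35250 + 243.2 = 293.9205
M3: Pc = R·M3+t = (-0.54361, +0.15371, +1.39167); u = 654.7·(-0.54361)/1.39167 + 328.3 = 72.5622, v = 540.3·(+0.15371)/1.39167 + 243.2 = 302.8772

c0=(89.64, 394.73) c1=(197.19, 388.51) c2=(181.02, 293.92) c3=(72.56, 302.88)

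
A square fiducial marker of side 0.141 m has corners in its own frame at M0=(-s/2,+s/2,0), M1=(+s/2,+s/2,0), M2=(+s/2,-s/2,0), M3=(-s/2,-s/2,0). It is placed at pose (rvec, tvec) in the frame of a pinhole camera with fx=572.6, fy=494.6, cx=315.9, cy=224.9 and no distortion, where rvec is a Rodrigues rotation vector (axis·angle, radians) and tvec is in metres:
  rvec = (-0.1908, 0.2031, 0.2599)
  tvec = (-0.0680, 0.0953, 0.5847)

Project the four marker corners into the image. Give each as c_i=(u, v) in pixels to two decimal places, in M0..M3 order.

Intrinsics K: fx=572.6, fy=494.6, cx=315.9, cy=224.9
Marker side s = 0.141 m; corners in marker frame (Z=0):
  M0 = (-0.0705, +0.0705, 0)
  M1 = (+0.0705, +0.0705, 0)
  M2 = (+0.0705, -0.0705, 0)
  M3 = (-0.0705, -0.0705, 0)
rvec = (-0.1908, 0.2031, 0.2599), |rvec| = θ = 0.38105 rad = 21.833°
Rodrigues: sinθ=0.37190, 1−cosθ=0.07173; R = I + sinθ·[k]× + (1−cosθ)·[k]×²:
    [+0.94626 -0.27280 +0.17372]
    [+0.23451 +0.94865 +0.21229]
    [-0.22272 -0.16014 +0.96164]
t = (-0.0680, 0.0953, 0.5847) m
M0: Pc = R·M0+t = (-0.15394, +0.14565, +0.58911); u = 572.6·(-0.15394)/0.58911 + 315.9 = 166.2714, v = 494.6·(+0.14565)/0.58911 + 224.9 = 347.1804
M1: Pc = R·M1+t = (-0.02052, +0.17871, +0.55771); u = 572.6·(-0.02052)/0.55771 + 315.9 = 294.8308, v = 494.6·(+0.17871)/0.55771 + 224.9 = 383.3904
M2: Pc = R·M2+t = (+0.01794, +0.04495, +0.58029); u = 572.6·(+0.01794)/0.58029 + 315.9 = 333.6056, v = 494.6·(+0.04495)/0.58029 + 224.9 = 263.2153
M3: Pc = R·M3+t = (-0.11548, +0.01189, +0.61169); u = 572.6·(-0.11548)/0.61169 + 315.9 = 207.8011, v = 494.6·(+0.01189)/0.61169 + 224.9 = 234.5116

c0=(166.27, 347.18) c1=(294.83, 383.39) c2=(333.61, 263.22) c3=(207.80, 234.51)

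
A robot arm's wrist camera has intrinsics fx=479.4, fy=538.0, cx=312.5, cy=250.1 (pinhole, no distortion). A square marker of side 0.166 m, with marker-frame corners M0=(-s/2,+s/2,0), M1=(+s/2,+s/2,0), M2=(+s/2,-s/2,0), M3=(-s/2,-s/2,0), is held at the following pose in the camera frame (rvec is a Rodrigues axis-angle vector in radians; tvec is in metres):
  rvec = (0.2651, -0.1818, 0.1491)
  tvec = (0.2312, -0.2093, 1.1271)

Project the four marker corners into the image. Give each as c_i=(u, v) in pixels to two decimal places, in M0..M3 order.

c0=(370.30, 183.40) c1=(435.17, 194.65) c2=(451.67, 116.75) c3=(384.86, 102.73)

Intrinsics K: fx=479.4, fy=538.0, cx=312.5, cy=250.1
Marker side s = 0.166 m; corners in marker frame (Z=0):
  M0 = (-0.0830, +0.0830, 0)
  M1 = (+0.0830, +0.0830, 0)
  M2 = (+0.0830, -0.0830, 0)
  M3 = (-0.0830, -0.0830, 0)
rvec = (0.2651, -0.1818, 0.1491), |rvec| = θ = 0.35434 rad = 20.302°
Rodrigues: sinθ=0.34698, 1−cosθ=0.06213; R = I + sinθ·[k]× + (1−cosθ)·[k]×²:
    [+0.97265 -0.16985 -0.15846]
    [+0.12215 +0.95423 -0.27300]
    [+0.19758 +0.24618 +0.94887]
t = (0.2312, -0.2093, 1.1271) m
M0: Pc = R·M0+t = (+0.13637, -0.14024, +1.13113); u = 479.4·(+0.13637)/1.13113 + 312.5 = 370.2980, v = 538.0·(-0.14024)/1.13113 + 250.1 = 183.3988
M1: Pc = R·M1+t = (+0.29783, -0.11996, +1.16393); u = 479.4·(+0.29783)/1.16393 + 312.5 = 435.1712, v = 538.0·(-0.11996)/1.16393 + 250.1 = 194.6511
M2: Pc = R·M2+t = (+0.32603, -0.27836, +1.12307); u = 479.4·(+0.32603)/1.12307 + 312.5 = 451.6701, v = 538.0·(-0.27836)/1.12307 + 250.1 = 116.7518
M3: Pc = R·M3+t = (+0.16457, -0.29864, +1.09027); u = 479.4·(+0.16457)/1.09027 + 312.5 = 384.8617, v = 538.0·(-0.29864)/1.09027 + 250.1 = 102.7344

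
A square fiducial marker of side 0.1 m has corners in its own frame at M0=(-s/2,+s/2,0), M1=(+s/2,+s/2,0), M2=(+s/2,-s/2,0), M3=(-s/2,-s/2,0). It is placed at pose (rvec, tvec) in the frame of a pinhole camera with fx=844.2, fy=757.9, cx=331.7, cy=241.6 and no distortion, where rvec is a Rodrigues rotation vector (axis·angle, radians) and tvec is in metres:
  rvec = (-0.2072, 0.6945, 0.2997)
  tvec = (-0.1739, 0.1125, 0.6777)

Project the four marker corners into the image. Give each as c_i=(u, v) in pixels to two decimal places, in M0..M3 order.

Intrinsics K: fx=844.2, fy=757.9, cx=331.7, cy=241.6
Marker side s = 0.1 m; corners in marker frame (Z=0):
  M0 = (-0.0500, +0.0500, 0)
  M1 = (+0.0500, +0.0500, 0)
  M2 = (+0.0500, -0.0500, 0)
  M3 = (-0.0500, -0.0500, 0)
rvec = (-0.2072, 0.6945, 0.2997), |rvec| = θ = 0.78427 rad = 44.935°
Rodrigues: sinθ=0.70631, 1−cosθ=0.29210; R = I + sinθ·[k]× + (1−cosθ)·[k]×²:
    [+0.72829 -0.33824 +0.59597]
    [+0.20157 +0.93696 +0.28545]
    [-0.65495 -0.08776 +0.75056]
t = (-0.1739, 0.1125, 0.6777) m
M0: Pc = R·M0+t = (-0.22723, +0.14927, +0.70606); u = 844.2·(-0.22723)/0.70606 + 331.7 = 60.0164, v = 757.9·(+0.14927)/0.70606 + 241.6 = 401.8290
M1: Pc = R·M1+t = (-0.15440, +0.16943, +0.64056); u = 844.2·(-0.15440)/0.64056 + 331.7 = 128.2193, v = 757.9·(+0.16943)/0.64056 + 241.6 = 442.0611
M2: Pc = R·M2+t = (-0.12057, +0.07573, +0.64934); u = 844.2·(-0.12057)/0.64934 + 331.7 = 174.9441, v = 757.9·(+0.07573)/0.64934 + 241.6 = 329.9917
M3: Pc = R·M3+t = (-0.19340, +0.05557, +0.71484); u = 844.2·(-0.19340)/0.71484 + 331.7 = 103.2975, v = 757.9·(+0.05557)/0.71484 + 241.6 = 300.5216

c0=(60.02, 401.83) c1=(128.22, 442.06) c2=(174.94, 329.99) c3=(103.30, 300.52)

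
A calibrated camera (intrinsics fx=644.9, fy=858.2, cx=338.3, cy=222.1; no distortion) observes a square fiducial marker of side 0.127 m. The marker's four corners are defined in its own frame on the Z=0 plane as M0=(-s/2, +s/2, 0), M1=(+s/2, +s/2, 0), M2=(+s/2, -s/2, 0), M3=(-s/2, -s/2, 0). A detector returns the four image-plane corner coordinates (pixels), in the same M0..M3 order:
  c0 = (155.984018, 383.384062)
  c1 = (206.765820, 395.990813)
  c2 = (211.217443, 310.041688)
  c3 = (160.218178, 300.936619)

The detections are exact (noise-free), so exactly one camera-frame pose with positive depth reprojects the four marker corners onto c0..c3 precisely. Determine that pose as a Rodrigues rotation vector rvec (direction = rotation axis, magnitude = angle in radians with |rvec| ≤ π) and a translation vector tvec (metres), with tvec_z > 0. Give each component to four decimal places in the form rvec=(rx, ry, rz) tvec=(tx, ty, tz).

rvec=(-0.0082, 0.4374, 0.0707) tvec=(-0.3107, 0.1885, 1.2904)

Intrinsics K: fx=644.9, fy=858.2, cx=338.3, cy=222.1
Marker side s = 0.127 m; corners in marker frame (Z=0):
  M0 = (-0.0635, +0.0635, 0)
  M1 = (+0.0635, +0.0635, 0)
  M2 = (+0.0635, -0.0635, 0)
  M3 = (-0.0635, -0.0635, 0)
Detected image corners:
  c0 = (155.984018, 383.384062) px
  c1 = (206.765820, 395.990813) px
  c2 = (211.217443, 310.041688) px
  c3 = (160.218178, 300.936619) px
Planar DLT: solve 8×8 A·h = b for H (H[2,2]=1):
  H  [+340.47342 -33.14307 +183.01530]
  H  [-28.59246 +664.65147 +347.49025]
  H  [-0.32820 +0.00564 +1.00000]
B = K⁻¹H; ‖b₁‖=0.774941, ‖b₂‖=0.774941; λ = 2/(‖b₁‖+‖b₂‖) = 1.290421, sign → tz>0 ⇒ λ=+1.290421
r₁ = λ·B[:,0] = (+0.90344,+0.06661,-0.42351); r₂ = λ·B[:,1] = (-0.07014,+0.99751,+0.00728)
r₃ = r₁×r₂ = (+0.42294,+0.02313,+0.90586); SVD([r₁ r₂ r₃]) → R = UVᵀ:
  R  [+0.90344 -0.07014 +0.42294]
  R  [+0.06661 +0.99751 +0.02313]
  R  [-0.42351 +0.00728 +0.90586]
t = (-0.31072, +0.18854, +1.29042) m
tr R = 2.806812; θ = arccos((tr R − 1)/2) = 0.443149 rad = 25.391°
axis k = ((R−Rᵀ)₃₂, (R−Rᵀ)₁₃, (R−Rᵀ)₂₁) / (2 sinθ) = (-0.018484, +0.987032, +0.159457)
rvec = θ·k = (-0.008191, +0.437402, +0.070663)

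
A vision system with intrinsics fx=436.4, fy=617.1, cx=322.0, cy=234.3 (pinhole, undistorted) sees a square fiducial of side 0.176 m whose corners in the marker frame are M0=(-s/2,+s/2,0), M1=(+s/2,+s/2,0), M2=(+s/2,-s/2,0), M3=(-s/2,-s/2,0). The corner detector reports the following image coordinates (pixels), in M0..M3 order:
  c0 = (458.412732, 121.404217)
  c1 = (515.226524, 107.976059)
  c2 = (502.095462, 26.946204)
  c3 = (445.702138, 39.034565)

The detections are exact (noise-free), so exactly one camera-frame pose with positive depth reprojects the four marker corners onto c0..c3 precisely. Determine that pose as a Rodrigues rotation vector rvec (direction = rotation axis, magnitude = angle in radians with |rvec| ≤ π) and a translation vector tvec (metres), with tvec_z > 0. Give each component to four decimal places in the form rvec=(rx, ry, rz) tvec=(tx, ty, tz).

Intrinsics K: fx=436.4, fy=617.1, cx=322.0, cy=234.3
Marker side s = 0.176 m; corners in marker frame (Z=0):
  M0 = (-0.0880, +0.0880, 0)
  M1 = (+0.0880, +0.0880, 0)
  M2 = (+0.0880, -0.0880, 0)
  M3 = (-0.0880, -0.0880, 0)
Detected image corners:
  c0 = (458.412732, 121.404217) px
  c1 = (515.226524, 107.976059) px
  c2 = (502.095462, 26.946204) px
  c3 = (445.702138, 39.034565) px
Planar DLT: solve 8×8 A·h = b for H (H[2,2]=1):
  H  [+361.76519 +43.98104 +480.53259]
  H  [-66.29616 +459.64942 +73.57300]
  H  [+0.08361 -0.06129 +1.00000]
B = K⁻¹H; ‖b₁‖=0.784277, ‖b₂‖=0.784277; λ = 2/(‖b₁‖+‖b₂‖) = 1.275060, sign → tz>0 ⇒ λ=+1.275060
r₁ = λ·B[:,0] = (+0.97834,-0.17746,+0.10660); r₂ = λ·B[:,1] = (+0.18617,+0.97941,-0.07815)
r₃ = r₁×r₂ = (-0.09054,+0.09630,+0.99123); SVD([r₁ r₂ r₃]) → R = UVᵀ:
  R  [+0.97834 +0.18617 -0.09054]
  R  [-0.17746 +0.97941 +0.09630]
  R  [+0.10660 -0.07815 +0.99123]
t = (+0.46320, -0.33210, +1.27506) m
tr R = 2.948969; θ = arccos((tr R − 1)/2) = 0.226383 rad = 12.971°
axis k = ((R−Rᵀ)₃₂, (R−Rᵀ)₁₃, (R−Rᵀ)₂₁) / (2 sinθ) = (-0.388613, -0.439154, -0.810015)
rvec = θ·k = (-0.087975, -0.099417, -0.183373)

rvec=(-0.0880, -0.0994, -0.1834) tvec=(0.4632, -0.3321, 1.2751)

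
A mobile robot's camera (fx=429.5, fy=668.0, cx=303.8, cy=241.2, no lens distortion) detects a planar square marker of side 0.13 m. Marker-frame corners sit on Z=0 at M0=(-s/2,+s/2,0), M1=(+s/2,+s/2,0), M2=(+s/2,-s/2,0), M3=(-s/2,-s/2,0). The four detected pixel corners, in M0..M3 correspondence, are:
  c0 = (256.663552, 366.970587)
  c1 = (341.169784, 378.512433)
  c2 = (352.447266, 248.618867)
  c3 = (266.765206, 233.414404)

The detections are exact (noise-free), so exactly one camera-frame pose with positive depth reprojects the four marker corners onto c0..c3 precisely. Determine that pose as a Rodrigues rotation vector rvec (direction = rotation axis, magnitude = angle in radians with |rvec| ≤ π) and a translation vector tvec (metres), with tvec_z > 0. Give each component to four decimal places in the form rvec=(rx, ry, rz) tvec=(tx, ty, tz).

rvec=(0.0930, -0.1249, 0.1187) tvec=(0.0015, 0.0642, 0.6464)

Intrinsics K: fx=429.5, fy=668.0, cx=303.8, cy=241.2
Marker side s = 0.13 m; corners in marker frame (Z=0):
  M0 = (-0.0650, +0.0650, 0)
  M1 = (+0.0650, +0.0650, 0)
  M2 = (+0.0650, -0.0650, 0)
  M3 = (-0.0650, -0.0650, 0)
Detected image corners:
  c0 = (256.663552, 366.970587) px
  c1 = (341.169784, 378.512433) px
  c2 = (352.447266, 248.618867) px
  c3 = (266.765206, 233.414404) px
Planar DLT: solve 8×8 A·h = b for H (H[2,2]=1):
  H  [+715.54719 -42.28103 +304.77037]
  H  [+164.29044 +1053.43418 +307.52912]
  H  [+0.20054 +0.13148 +1.00000]
B = K⁻¹H; ‖b₁‖=1.547054, ‖b₂‖=1.547054; λ = 2/(‖b₁‖+‖b₂‖) = 0.646390, sign → tz>0 ⇒ λ=+0.646390
r₁ = λ·B[:,0] = (+0.98520,+0.11217,+0.12962); r₂ = λ·B[:,1] = (-0.12375,+0.98867,+0.08499)
r₃ = r₁×r₂ = (-0.11862,-0.09977,+0.98791); SVD([r₁ r₂ r₃]) → R = UVᵀ:
  R  [+0.98520 -0.12375 -0.11862]
  R  [+0.11217 +0.98867 -0.09977]
  R  [+0.12962 +0.08499 +0.98791]
t = (+0.00146, +0.06418, +0.64639) m
tr R = 2.961779; θ = arccos((tr R − 1)/2) = 0.195814 rad = 11.219°
axis k = ((R−Rᵀ)₃₂, (R−Rᵀ)₁₃, (R−Rᵀ)₂₁) / (2 sinθ) = (+0.474809, -0.637955, +0.606275)
rvec = θ·k = (+0.092974, -0.124920, +0.118717)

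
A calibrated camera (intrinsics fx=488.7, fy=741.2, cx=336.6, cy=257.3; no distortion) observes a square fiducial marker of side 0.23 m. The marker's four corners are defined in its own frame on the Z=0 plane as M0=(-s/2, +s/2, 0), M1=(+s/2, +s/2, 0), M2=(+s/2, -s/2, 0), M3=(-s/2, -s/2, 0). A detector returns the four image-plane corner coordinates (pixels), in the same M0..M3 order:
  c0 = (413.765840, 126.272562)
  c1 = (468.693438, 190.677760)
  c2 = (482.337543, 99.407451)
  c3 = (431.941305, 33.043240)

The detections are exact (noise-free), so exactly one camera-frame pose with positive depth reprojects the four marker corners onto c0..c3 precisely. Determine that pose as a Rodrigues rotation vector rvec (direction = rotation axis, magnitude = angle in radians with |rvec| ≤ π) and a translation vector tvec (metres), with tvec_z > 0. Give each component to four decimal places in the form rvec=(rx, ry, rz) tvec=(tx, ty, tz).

Intrinsics K: fx=488.7, fy=741.2, cx=336.6, cy=257.3
Marker side s = 0.23 m; corners in marker frame (Z=0):
  M0 = (-0.1150, +0.1150, 0)
  M1 = (+0.1150, +0.1150, 0)
  M2 = (+0.1150, -0.1150, 0)
  M3 = (-0.1150, -0.1150, 0)
Detected image corners:
  c0 = (413.765840, 126.272562) px
  c1 = (468.693438, 190.677760) px
  c2 = (482.337543, 99.407451) px
  c3 = (431.941305, 33.043240) px
Planar DLT: solve 8×8 A·h = b for H (H[2,2]=1):
  H  [+360.90186 -196.92837 +450.33699]
  H  [+317.50193 +368.90428 +111.94467]
  H  [+0.29444 -0.28516 +1.00000]
B = K⁻¹H; ‖b₁‖=0.692845, ‖b₂‖=0.692845; λ = 2/(‖b₁‖+‖b₂‖) = 1.443324, sign → tz>0 ⇒ λ=+1.443324
r₁ = λ·B[:,0] = (+0.77317,+0.47074,+0.42498); r₂ = λ·B[:,1] = (-0.29813,+0.86123,-0.41158)
r₃ = r₁×r₂ = (-0.55975,+0.19152,+0.80622); SVD([r₁ r₂ r₃]) → R = UVᵀ:
  R  [+0.77317 -0.29813 -0.55975]
  R  [+0.47074 +0.86123 +0.19152]
  R  [+0.42498 -0.41158 +0.80622]
t = (+0.33591, -0.28305, +1.44332) m
tr R = 2.440633; θ = arccos((tr R − 1)/2) = 0.766538 rad = 43.919°
axis k = ((R−Rᵀ)₃₂, (R−Rᵀ)₁₃, (R−Rᵀ)₂₁) / (2 sinθ) = (-0.434732, -0.709823, +0.554220)
rvec = θ·k = (-0.333238, -0.544106, +0.424831)

rvec=(-0.3332, -0.5441, 0.4248) tvec=(0.3359, -0.2830, 1.4433)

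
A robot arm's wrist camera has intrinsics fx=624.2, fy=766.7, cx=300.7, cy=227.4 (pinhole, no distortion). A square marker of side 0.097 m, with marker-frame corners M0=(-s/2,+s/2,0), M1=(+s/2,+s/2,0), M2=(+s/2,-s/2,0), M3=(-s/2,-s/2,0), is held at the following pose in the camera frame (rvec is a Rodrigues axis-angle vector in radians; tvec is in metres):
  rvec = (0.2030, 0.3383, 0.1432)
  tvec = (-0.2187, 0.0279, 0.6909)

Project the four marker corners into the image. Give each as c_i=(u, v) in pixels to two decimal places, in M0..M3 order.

Intrinsics K: fx=624.2, fy=766.7, cx=300.7, cy=227.4
Marker side s = 0.097 m; corners in marker frame (Z=0):
  M0 = (-0.0485, +0.0485, 0)
  M1 = (+0.0485, +0.0485, 0)
  M2 = (+0.0485, -0.0485, 0)
  M3 = (-0.0485, -0.0485, 0)
rvec = (0.2030, 0.3383, 0.1432), |rvec| = θ = 0.41972 rad = 24.048°
Rodrigues: sinθ=0.40750, 1−cosθ=0.08680; R = I + sinθ·[k]× + (1−cosθ)·[k]×²:
    [+0.93351 -0.10520 +0.34278]
    [+0.17287 +0.96959 -0.17322]
    [-0.31413 +0.22096 +0.92331]
t = (-0.2187, 0.0279, 0.6909) m
M0: Pc = R·M0+t = (-0.26908, +0.06654, +0.71685); u = 624.2·(-0.26908)/0.71685 + 300.7 = 66.4006, v = 766.7·(+0.06654)/0.71685 + 227.4 = 298.5682
M1: Pc = R·M1+t = (-0.17853, +0.08331, +0.68638); u = 624.2·(-0.17853)/0.68638 + 300.7 = 138.3464, v = 766.7·(+0.08331)/0.68638 + 227.4 = 320.4581
M2: Pc = R·M2+t = (-0.16832, -0.01074, +0.66495); u = 624.2·(-0.16832)/0.66495 + 300.7 = 142.6920, v = 766.7·(-0.01074)/0.66495 + 227.4 = 215.0153
M3: Pc = R·M3+t = (-0.25887, -0.02751, +0.69542); u = 624.2·(-0.25887)/0.69542 + 300.7 = 68.3384, v = 766.7·(-0.02751)/0.69542 + 227.4 = 197.0709

c0=(66.40, 298.57) c1=(138.35, 320.46) c2=(142.69, 215.02) c3=(68.34, 197.07)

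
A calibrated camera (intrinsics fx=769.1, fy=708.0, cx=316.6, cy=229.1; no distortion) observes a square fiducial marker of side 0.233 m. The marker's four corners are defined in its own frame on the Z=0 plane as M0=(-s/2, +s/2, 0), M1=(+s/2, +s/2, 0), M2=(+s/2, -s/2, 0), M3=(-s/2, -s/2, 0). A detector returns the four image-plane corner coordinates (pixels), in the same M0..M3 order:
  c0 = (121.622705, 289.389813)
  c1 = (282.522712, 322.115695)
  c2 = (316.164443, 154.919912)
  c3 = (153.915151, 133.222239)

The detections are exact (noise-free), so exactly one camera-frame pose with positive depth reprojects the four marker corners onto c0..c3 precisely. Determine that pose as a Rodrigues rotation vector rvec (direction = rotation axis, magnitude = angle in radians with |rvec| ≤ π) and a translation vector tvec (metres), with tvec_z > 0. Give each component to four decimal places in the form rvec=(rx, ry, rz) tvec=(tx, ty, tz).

rvec=(-0.0498, 0.2914, 0.1780) tvec=(-0.1315, -0.0069, 1.0041)

Intrinsics K: fx=769.1, fy=708.0, cx=316.6, cy=229.1
Marker side s = 0.233 m; corners in marker frame (Z=0):
  M0 = (-0.1165, +0.1165, 0)
  M1 = (+0.1165, +0.1165, 0)
  M2 = (+0.1165, -0.1165, 0)
  M3 = (-0.1165, -0.1165, 0)
Detected image corners:
  c0 = (121.622705, 289.389813) px
  c1 = (282.522712, 322.115695) px
  c2 = (316.164443, 154.919912) px
  c3 = (153.915151, 133.222239) px
Planar DLT: solve 8×8 A·h = b for H (H[2,2]=1):
  H  [+630.32974 -146.44015 +215.88197]
  H  [+51.75771 +687.92166 +224.23653]
  H  [-0.28886 -0.02310 +1.00000]
B = K⁻¹H; ‖b₁‖=0.995953, ‖b₂‖=0.995953; λ = 2/(‖b₁‖+‖b₂‖) = 1.004063, sign → tz>0 ⇒ λ=+1.004063
r₁ = λ·B[:,0] = (+0.94229,+0.16725,-0.29003); r₂ = λ·B[:,1] = (-0.18163,+0.98309,-0.02319)
r₃ = r₁×r₂ = (+0.28125,+0.07453,+0.95674); SVD([r₁ r₂ r₃]) → R = UVᵀ:
  R  [+0.94229 -0.18163 +0.28125]
  R  [+0.16725 +0.98309 +0.07453]
  R  [-0.29003 -0.02319 +0.95674]
t = (-0.13149, -0.00690, +1.00406) m
tr R = 2.882119; θ = arccos((tr R − 1)/2) = 0.345047 rad = 19.770°
axis k = ((R−Rᵀ)₃₂, (R−Rᵀ)₁₃, (R−Rᵀ)₂₁) / (2 sinθ) = (-0.144455, +0.844484, +0.515731)
rvec = θ·k = (-0.049844, +0.291387, +0.177952)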